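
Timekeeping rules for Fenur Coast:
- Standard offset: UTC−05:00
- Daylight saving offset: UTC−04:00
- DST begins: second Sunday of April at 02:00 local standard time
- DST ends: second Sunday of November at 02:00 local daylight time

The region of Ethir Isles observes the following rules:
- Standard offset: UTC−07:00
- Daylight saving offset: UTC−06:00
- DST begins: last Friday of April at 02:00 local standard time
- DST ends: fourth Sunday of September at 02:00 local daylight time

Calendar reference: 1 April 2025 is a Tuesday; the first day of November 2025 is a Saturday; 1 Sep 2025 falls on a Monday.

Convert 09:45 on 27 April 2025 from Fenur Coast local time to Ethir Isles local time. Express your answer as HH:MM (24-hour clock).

07:45

1 April 2025 is a Tuesday, so the first Sunday is April 6 and the second is April 13.
1 November 2025 is a Saturday, so the first Sunday is November 2 and the second is November 9.
27 April 2025 falls between 13 April and 9 November, so daylight saving is in effect and Fenur Coast is at UTC−04:00.
09:45 Fenur Coast + 4h = 13:45 UTC.
1 April 2025 is a Tuesday, so Fridays fall on 4, 11, 18, 25; the last is April 25.
1 September 2025 is a Monday, so the first Sunday is September 7 and the fourth is September 28.
At the standard offset (UTC−07:00), 13:45 UTC − 7h = 06:45 Ethir Isles standard time.
Daylight saving runs 25 April – 28 September; the standard-time date in Ethir Isles, 27 April 2025, is inside that window, so Ethir Isles is at UTC−06:00.
13:45 UTC − 6h = 07:45 Ethir Isles.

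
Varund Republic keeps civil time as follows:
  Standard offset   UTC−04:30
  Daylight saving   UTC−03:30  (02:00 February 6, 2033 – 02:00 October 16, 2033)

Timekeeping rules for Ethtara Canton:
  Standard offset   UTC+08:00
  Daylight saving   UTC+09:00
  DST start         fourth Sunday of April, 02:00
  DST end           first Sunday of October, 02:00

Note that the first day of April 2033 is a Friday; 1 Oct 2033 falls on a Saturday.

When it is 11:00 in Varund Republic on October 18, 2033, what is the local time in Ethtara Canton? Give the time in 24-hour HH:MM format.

Daylight saving runs 6 February – 16 October; October 18, 2033 is outside that window, so Varund Republic is on standard time at UTC−04:30.
11:00 Varund Republic + 4h30m = 15:30 UTC.
1 April 2033 is a Friday, so the first Sunday is April 3 and the fourth is April 24.
1 October 2033 is a Saturday, so the first Sunday is October 2.
At the standard offset (UTC+08:00), 15:30 UTC + 8h = 23:30 Ethtara Canton standard time.
The standard-time date in Ethtara Canton, October 18, 2033, does not fall between 24 April and 2 October, so daylight saving is not in effect and Ethtara Canton is at UTC+08:00.
15:30 UTC + 8h = 23:30 Ethtara Canton.

23:30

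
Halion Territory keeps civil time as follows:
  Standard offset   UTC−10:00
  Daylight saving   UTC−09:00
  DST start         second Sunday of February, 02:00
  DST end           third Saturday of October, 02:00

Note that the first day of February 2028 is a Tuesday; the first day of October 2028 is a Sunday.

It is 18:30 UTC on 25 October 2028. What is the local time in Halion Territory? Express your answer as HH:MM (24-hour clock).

08:30

1 February 2028 is a Tuesday, so the first Sunday is February 6 and the second is February 13.
1 October 2028 is a Sunday, so the first Saturday is October 7 and the third is October 21.
At the standard offset (UTC−10:00), 18:30 UTC − 10h = 08:30 Halion Territory standard time.
Daylight saving runs 13 February – 21 October; the standard-time date in Halion Territory, 25 October 2028, is outside that window, so Halion Territory is on standard time at UTC−10:00.
18:30 UTC − 10h = 08:30 local.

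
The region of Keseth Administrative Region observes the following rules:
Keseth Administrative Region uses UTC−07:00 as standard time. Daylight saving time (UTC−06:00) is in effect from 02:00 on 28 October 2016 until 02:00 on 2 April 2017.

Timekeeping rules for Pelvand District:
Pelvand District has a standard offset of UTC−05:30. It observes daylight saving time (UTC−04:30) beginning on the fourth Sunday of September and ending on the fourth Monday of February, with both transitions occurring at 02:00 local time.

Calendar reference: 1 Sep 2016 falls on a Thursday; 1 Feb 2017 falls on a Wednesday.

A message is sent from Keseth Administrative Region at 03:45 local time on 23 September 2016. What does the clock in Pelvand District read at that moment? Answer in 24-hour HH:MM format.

05:15

Daylight saving runs 28 October 2016 – 2 April 2017; 23 September 2016 is outside that window, so Keseth Administrative Region is on standard time at UTC−07:00.
03:45 Keseth Administrative Region + 7h = 10:45 UTC.
1 September 2016 is a Thursday, so the first Sunday is September 4 and the fourth is September 25.
1 February 2017 is a Wednesday, so the first Monday is February 6 and the fourth is February 27.
At the standard offset (UTC−05:30), 10:45 UTC − 5h30m = 05:15 Pelvand District standard time.
Daylight saving runs 25 September 2016 – 27 February 2017; the standard-time date in Pelvand District, 23 September 2016, is outside that window, so Pelvand District is on standard time at UTC−05:30.
10:45 UTC − 5h30m = 05:15 Pelvand District.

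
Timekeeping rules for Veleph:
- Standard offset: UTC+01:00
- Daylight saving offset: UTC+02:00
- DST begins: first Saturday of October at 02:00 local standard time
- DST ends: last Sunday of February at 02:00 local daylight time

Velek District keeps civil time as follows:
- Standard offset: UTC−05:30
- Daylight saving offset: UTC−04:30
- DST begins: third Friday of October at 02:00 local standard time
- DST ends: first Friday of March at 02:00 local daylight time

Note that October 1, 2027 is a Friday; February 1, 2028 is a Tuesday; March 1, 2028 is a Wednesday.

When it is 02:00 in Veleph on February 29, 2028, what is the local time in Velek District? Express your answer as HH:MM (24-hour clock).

1 October 2027 is a Friday, so the first Saturday is October 2.
1 February 2028 is a Tuesday, so Sundays fall on 6, 13, 20, 27; the last is February 27.
Daylight saving runs 2 October 2027 – 27 February 2028; February 29, 2028 is outside that window, so Veleph is on standard time at UTC+01:00.
02:00 Veleph − 1h = 01:00 UTC.
1 October 2027 is a Friday, so the first Friday is October 1 and the third is October 15.
1 March 2028 is a Wednesday, so the first Friday is March 3.
At the standard offset (UTC−05:30), 01:00 UTC − 5h30m = 19:30 Velek District standard time (rolling into the previous day, 28 February 2028).
The standard-time date in Velek District, February 28, 2028, lies within the daylight-saving period (15 October 2027 – 3 March 2028), so Velek District is on daylight time, UTC−04:30.
01:00 UTC − 4h30m = 20:30 Velek District (rolling into the previous day, 28 February 2028).

20:30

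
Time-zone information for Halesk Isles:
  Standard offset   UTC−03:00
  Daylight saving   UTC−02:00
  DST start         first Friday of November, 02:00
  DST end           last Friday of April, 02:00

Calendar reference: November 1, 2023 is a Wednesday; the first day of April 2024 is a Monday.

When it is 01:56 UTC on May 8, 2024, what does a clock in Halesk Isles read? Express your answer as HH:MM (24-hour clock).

22:56

1 November 2023 is a Wednesday, so the first Friday is November 3.
1 April 2024 is a Monday, so Fridays fall on 5, 12, 19, 26; the last is April 26.
At the standard offset (UTC−03:00), 01:56 UTC − 3h = 22:56 Halesk Isles standard time (rolling into the previous day, 7 May 2024).
The standard-time date in Halesk Isles, May 7, 2024, does not fall between 3 November 2023 and 26 April 2024, so daylight saving is not in effect and Halesk Isles is at UTC−03:00.
01:56 UTC − 3h = 22:56 local (rolling into the previous day, 7 May 2024).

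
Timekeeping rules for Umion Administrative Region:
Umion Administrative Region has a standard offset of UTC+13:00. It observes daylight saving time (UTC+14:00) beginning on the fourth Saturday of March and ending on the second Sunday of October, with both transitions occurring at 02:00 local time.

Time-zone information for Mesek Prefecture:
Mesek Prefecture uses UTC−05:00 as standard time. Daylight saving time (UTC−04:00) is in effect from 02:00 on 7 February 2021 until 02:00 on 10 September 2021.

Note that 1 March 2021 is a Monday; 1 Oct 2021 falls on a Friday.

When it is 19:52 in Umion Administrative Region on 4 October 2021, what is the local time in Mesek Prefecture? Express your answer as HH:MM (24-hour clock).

00:52

1 March 2021 is a Monday, so the first Saturday is March 6 and the fourth is March 27.
1 October 2021 is a Friday, so the first Sunday is October 3 and the second is October 10.
Daylight saving runs 27 March – 10 October; 4 October 2021 is inside that window, so Umion Administrative Region is at UTC+14:00.
19:52 Umion Administrative Region − 14h = 05:52 UTC.
At the standard offset (UTC−05:00), 05:52 UTC − 5h = 00:52 Mesek Prefecture standard time.
Daylight saving runs 7 February – 10 September; the standard-time date in Mesek Prefecture, 4 October 2021, is outside that window, so Mesek Prefecture is on standard time at UTC−05:00.
05:52 UTC − 5h = 00:52 Mesek Prefecture.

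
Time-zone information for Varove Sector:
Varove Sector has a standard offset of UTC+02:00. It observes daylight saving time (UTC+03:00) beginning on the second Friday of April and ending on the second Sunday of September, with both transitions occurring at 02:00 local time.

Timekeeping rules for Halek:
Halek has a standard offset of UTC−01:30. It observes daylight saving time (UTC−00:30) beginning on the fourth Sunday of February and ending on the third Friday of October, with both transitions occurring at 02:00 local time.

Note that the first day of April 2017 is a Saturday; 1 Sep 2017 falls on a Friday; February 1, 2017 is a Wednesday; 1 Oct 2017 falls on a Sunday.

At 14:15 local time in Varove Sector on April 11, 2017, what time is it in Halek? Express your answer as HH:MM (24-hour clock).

1 April 2017 is a Saturday, so the first Friday is April 7 and the second is April 14.
1 September 2017 is a Friday, so the first Sunday is September 3 and the second is September 10.
April 11, 2017 is outside the daylight-saving period (14 April – 10 September), so Varove Sector is on standard time, UTC+02:00.
14:15 Varove Sector − 2h = 12:15 UTC.
1 February 2017 is a Wednesday, so the first Sunday is February 5 and the fourth is February 26.
1 October 2017 is a Sunday, so the first Friday is October 6 and the third is October 20.
At the standard offset (UTC−01:30), 12:15 UTC − 1h30m = 10:45 Halek standard time.
The standard-time date in Halek, April 11, 2017, falls between 26 February and 20 October, so daylight saving is in effect and Halek is at UTC−00:30.
12:15 UTC − 0h30m = 11:45 Halek.

11:45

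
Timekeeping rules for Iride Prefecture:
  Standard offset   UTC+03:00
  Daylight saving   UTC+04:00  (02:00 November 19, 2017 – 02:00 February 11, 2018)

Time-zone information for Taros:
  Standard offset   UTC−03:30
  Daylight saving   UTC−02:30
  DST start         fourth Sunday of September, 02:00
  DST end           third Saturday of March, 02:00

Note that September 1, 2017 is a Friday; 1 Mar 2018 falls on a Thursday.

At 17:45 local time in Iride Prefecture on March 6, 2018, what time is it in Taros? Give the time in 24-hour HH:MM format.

12:15

March 6, 2018 is outside the daylight-saving period (19 November 2017 – 11 February 2018), so Iride Prefecture is on standard time, UTC+03:00.
17:45 Iride Prefecture − 3h = 14:45 UTC.
1 September 2017 is a Friday, so the first Sunday is September 3 and the fourth is September 24.
1 March 2018 is a Thursday, so the first Saturday is March 3 and the third is March 17.
At the standard offset (UTC−03:30), 14:45 UTC − 3h30m = 11:15 Taros standard time.
The standard-time date in Taros, March 6, 2018, falls between 24 September 2017 and 17 March 2018, so daylight saving is in effect and Taros is at UTC−02:30.
14:45 UTC − 2h30m = 12:15 Taros.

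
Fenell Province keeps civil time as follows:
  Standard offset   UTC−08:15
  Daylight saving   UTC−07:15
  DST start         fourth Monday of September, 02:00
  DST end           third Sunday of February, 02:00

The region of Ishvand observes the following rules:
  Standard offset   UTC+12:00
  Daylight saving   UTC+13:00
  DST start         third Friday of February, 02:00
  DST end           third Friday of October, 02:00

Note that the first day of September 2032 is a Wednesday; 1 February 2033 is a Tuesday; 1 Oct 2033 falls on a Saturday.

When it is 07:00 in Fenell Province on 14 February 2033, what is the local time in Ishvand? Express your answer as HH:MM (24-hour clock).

1 September 2032 is a Wednesday, so the first Monday is September 6 and the fourth is September 27.
1 February 2033 is a Tuesday, so the first Sunday is February 6 and the third is February 20.
14 February 2033 falls between 27 September 2032 and 20 February 2033, so daylight saving is in effect and Fenell Province is at UTC−07:15.
07:00 Fenell Province + 7h15m = 14:15 UTC.
1 February 2033 is a Tuesday, so the first Friday is February 4 and the third is February 18.
1 October 2033 is a Saturday, so the first Friday is October 7 and the third is October 21.
At the standard offset (UTC+12:00), 14:15 UTC + 12h = 02:15 Ishvand standard time (rolling into the next day, 15 February 2033).
The standard-time date in Ishvand, 15 February 2033, is outside the daylight-saving period (18 February – 21 October), so Ishvand is on standard time, UTC+12:00.
14:15 UTC + 12h = 02:15 Ishvand (rolling into the next day, 15 February 2033).

02:15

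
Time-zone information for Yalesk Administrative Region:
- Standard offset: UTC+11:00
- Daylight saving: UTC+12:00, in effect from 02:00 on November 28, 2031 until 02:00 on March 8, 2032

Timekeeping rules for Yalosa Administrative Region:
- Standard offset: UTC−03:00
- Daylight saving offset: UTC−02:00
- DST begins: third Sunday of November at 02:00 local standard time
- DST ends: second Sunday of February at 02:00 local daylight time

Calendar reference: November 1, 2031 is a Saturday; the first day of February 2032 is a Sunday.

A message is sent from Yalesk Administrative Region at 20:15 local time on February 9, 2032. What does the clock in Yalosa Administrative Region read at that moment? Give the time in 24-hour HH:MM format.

Daylight saving runs 28 November 2031 – 8 March 2032; February 9, 2032 is inside that window, so Yalesk Administrative Region is at UTC+12:00.
20:15 Yalesk Administrative Region − 12h = 08:15 UTC.
1 November 2031 is a Saturday, so the first Sunday is November 2 and the third is November 16.
1 February 2032 is a Sunday, so the first Sunday is February 1 and the second is February 8.
At the standard offset (UTC−03:00), 08:15 UTC − 3h = 05:15 Yalosa Administrative Region standard time.
The standard-time date in Yalosa Administrative Region, February 9, 2032, is outside the daylight-saving period (16 November 2031 – 8 February 2032), so Yalosa Administrative Region is on standard time, UTC−03:00.
08:15 UTC − 3h = 05:15 Yalosa Administrative Region.

05:15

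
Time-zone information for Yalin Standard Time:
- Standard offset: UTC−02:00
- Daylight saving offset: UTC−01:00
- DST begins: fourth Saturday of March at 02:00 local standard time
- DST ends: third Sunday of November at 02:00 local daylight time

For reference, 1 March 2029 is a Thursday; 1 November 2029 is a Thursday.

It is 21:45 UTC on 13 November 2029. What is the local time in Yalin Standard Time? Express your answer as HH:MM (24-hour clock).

20:45

1 March 2029 is a Thursday, so the first Saturday is March 3 and the fourth is March 24.
1 November 2029 is a Thursday, so the first Sunday is November 4 and the third is November 18.
At the standard offset (UTC−02:00), 21:45 UTC − 2h = 19:45 Yalin Standard Time standard time.
The standard-time date in Yalin Standard Time, 13 November 2029, lies within the daylight-saving period (24 March – 18 November), so Yalin Standard Time is on daylight time, UTC−01:00.
21:45 UTC − 1h = 20:45 local.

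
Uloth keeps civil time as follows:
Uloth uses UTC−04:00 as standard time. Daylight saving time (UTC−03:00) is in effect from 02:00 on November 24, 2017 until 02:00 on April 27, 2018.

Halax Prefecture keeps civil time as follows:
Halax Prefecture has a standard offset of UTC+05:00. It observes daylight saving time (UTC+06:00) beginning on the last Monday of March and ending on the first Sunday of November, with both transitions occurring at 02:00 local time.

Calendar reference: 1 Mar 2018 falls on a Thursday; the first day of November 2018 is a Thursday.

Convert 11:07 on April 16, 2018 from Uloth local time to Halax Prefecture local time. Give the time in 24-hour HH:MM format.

April 16, 2018 falls between 24 November 2017 and 27 April 2018, so daylight saving is in effect and Uloth is at UTC−03:00.
11:07 Uloth + 3h = 14:07 UTC.
1 March 2018 is a Thursday, so Mondays fall on 5, 12, 19, 26; the last is March 26.
1 November 2018 is a Thursday, so the first Sunday is November 4.
At the standard offset (UTC+05:00), 14:07 UTC + 5h = 19:07 Halax Prefecture standard time.
The standard-time date in Halax Prefecture, April 16, 2018, falls between 26 March and 4 November, so daylight saving is in effect and Halax Prefecture is at UTC+06:00.
14:07 UTC + 6h = 20:07 Halax Prefecture.

20:07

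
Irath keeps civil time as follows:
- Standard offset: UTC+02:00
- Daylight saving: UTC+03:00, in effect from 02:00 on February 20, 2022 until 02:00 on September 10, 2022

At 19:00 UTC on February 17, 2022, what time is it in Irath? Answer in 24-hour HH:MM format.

At the standard offset (UTC+02:00), 19:00 UTC + 2h = 21:00 Irath standard time.
The standard-time date in Irath, February 17, 2022, is outside the daylight-saving period (20 February – 10 September), so Irath is on standard time, UTC+02:00.
19:00 UTC + 2h = 21:00 local.

21:00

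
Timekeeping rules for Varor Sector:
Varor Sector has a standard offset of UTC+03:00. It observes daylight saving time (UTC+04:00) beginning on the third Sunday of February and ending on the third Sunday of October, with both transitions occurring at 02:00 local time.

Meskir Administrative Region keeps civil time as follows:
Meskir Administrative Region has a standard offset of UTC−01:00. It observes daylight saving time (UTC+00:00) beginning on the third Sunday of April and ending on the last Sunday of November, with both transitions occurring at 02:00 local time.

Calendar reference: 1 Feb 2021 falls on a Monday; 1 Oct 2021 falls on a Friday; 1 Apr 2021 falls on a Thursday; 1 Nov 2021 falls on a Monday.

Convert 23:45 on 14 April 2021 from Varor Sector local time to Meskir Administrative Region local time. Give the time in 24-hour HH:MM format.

18:45

1 February 2021 is a Monday, so the first Sunday is February 7 and the third is February 21.
1 October 2021 is a Friday, so the first Sunday is October 3 and the third is October 17.
Daylight saving runs 21 February – 17 October; 14 April 2021 is inside that window, so Varor Sector is at UTC+04:00.
23:45 Varor Sector − 4h = 19:45 UTC.
1 April 2021 is a Thursday, so the first Sunday is April 4 and the third is April 18.
1 November 2021 is a Monday, so Sundays fall on 7, 14, 21, 28; the last is November 28.
At the standard offset (UTC−01:00), 19:45 UTC − 1h = 18:45 Meskir Administrative Region standard time.
The standard-time date in Meskir Administrative Region, 14 April 2021, does not fall between 18 April and 28 November, so daylight saving is not in effect and Meskir Administrative Region is at UTC−01:00.
19:45 UTC − 1h = 18:45 Meskir Administrative Region.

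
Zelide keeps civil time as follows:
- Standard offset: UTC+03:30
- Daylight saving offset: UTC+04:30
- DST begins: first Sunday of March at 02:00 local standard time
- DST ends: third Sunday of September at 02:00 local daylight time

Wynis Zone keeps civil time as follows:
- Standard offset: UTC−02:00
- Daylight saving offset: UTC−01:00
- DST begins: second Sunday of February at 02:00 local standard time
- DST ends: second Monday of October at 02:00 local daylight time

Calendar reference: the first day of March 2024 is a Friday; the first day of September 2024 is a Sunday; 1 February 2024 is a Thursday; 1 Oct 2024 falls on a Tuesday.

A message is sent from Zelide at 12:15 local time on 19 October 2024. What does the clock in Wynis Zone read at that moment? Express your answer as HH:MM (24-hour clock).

1 March 2024 is a Friday, so the first Sunday is March 3.
1 September 2024 is a Sunday, so the first Sunday is September 1 and the third is September 15.
Daylight saving runs 3 March – 15 September; 19 October 2024 is outside that window, so Zelide is on standard time at UTC+03:30.
12:15 Zelide − 3h30m = 08:45 UTC.
1 February 2024 is a Thursday, so the first Sunday is February 4 and the second is February 11.
1 October 2024 is a Tuesday, so the first Monday is October 7 and the second is October 14.
At the standard offset (UTC−02:00), 08:45 UTC − 2h = 06:45 Wynis Zone standard time.
The standard-time date in Wynis Zone, 19 October 2024, does not fall between 11 February and 14 October, so daylight saving is not in effect and Wynis Zone is at UTC−02:00.
08:45 UTC − 2h = 06:45 Wynis Zone.

06:45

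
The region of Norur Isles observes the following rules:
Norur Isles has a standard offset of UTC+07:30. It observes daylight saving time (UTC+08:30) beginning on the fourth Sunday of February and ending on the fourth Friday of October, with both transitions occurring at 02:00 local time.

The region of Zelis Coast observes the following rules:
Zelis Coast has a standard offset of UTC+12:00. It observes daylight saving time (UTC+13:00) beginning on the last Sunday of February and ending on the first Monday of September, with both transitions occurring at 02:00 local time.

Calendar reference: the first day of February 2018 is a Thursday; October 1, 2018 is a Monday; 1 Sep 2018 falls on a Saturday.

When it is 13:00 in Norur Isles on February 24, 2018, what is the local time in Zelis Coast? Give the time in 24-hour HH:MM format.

17:30

1 February 2018 is a Thursday, so the first Sunday is February 4 and the fourth is February 25.
1 October 2018 is a Monday, so the first Friday is October 5 and the fourth is October 26.
Daylight saving runs 25 February – 26 October; February 24, 2018 is outside that window, so Norur Isles is on standard time at UTC+07:30.
13:00 Norur Isles − 7h30m = 05:30 UTC.
1 February 2018 is a Thursday, so Sundays fall on 4, 11, 18, 25; the last is February 25.
1 September 2018 is a Saturday, so the first Monday is September 3.
At the standard offset (UTC+12:00), 05:30 UTC + 12h = 17:30 Zelis Coast standard time.
The standard-time date in Zelis Coast, February 24, 2018, is outside the daylight-saving period (25 February – 3 September), so Zelis Coast is on standard time, UTC+12:00.
05:30 UTC + 12h = 17:30 Zelis Coast.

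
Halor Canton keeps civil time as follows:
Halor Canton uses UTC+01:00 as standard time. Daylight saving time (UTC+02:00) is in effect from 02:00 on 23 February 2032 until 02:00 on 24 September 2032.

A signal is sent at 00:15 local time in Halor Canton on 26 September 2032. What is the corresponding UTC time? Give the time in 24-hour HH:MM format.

26 September 2032 is outside the daylight-saving period (23 February – 24 September), so Halor Canton is on standard time, UTC+01:00.
00:15 local − 1h = 23:15 UTC (rolling into the previous day, 25 September 2032).

23:15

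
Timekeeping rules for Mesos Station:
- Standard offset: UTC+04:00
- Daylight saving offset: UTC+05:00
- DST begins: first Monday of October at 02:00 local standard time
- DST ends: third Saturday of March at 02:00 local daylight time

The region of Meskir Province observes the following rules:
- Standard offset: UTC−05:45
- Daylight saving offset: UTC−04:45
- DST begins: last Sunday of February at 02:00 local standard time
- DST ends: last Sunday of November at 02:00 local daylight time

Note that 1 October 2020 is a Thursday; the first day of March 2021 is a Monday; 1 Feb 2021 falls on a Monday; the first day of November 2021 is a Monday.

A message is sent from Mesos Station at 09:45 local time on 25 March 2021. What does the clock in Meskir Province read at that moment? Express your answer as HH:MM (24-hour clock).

1 October 2020 is a Thursday, so the first Monday is October 5.
1 March 2021 is a Monday, so the first Saturday is March 6 and the third is March 20.
25 March 2021 is outside the daylight-saving period (5 October 2020 – 20 March 2021), so Mesos Station is on standard time, UTC+04:00.
09:45 Mesos Station − 4h = 05:45 UTC.
1 February 2021 is a Monday, so Sundays fall on 7, 14, 21, 28; the last is February 28.
1 November 2021 is a Monday, so Sundays fall on 7, 14, 21, 28; the last is November 28.
At the standard offset (UTC−05:45), 05:45 UTC − 5h45m = 00:00 Meskir Province standard time.
The standard-time date in Meskir Province, 25 March 2021, lies within the daylight-saving period (28 February – 28 November), so Meskir Province is on daylight time, UTC−04:45.
05:45 UTC − 4h45m = 01:00 Meskir Province.

01:00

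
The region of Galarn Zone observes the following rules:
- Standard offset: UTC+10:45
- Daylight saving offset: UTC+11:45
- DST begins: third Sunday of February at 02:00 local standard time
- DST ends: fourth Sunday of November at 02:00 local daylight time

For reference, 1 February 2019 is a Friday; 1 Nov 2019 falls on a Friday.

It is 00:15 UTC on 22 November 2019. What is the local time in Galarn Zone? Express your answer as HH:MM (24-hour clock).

12:00

1 February 2019 is a Friday, so the first Sunday is February 3 and the third is February 17.
1 November 2019 is a Friday, so the first Sunday is November 3 and the fourth is November 24.
At the standard offset (UTC+10:45), 00:15 UTC + 10h45m = 11:00 Galarn Zone standard time.
The standard-time date in Galarn Zone, 22 November 2019, lies within the daylight-saving period (17 February – 24 November), so Galarn Zone is on daylight time, UTC+11:45.
00:15 UTC + 11h45m = 12:00 local.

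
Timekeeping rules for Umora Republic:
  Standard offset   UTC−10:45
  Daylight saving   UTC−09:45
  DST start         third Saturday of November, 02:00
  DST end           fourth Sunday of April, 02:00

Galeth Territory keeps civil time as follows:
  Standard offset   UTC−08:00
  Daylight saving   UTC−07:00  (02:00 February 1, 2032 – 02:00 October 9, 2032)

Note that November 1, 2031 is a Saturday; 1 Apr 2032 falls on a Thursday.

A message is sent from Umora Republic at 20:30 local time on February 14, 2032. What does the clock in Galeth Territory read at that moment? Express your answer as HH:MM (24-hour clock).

1 November 2031 is a Saturday, so the first Saturday is November 1 and the third is November 15.
1 April 2032 is a Thursday, so the first Sunday is April 4 and the fourth is April 25.
February 14, 2032 lies within the daylight-saving period (15 November 2031 – 25 April 2032), so Umora Republic is on daylight time, UTC−09:45.
20:30 Umora Republic + 9h45m = 06:15 UTC (rolling into the next day, 15 February 2032).
At the standard offset (UTC−08:00), 06:15 UTC − 8h = 22:15 Galeth Territory standard time (rolling into the previous day, 14 February 2032).
The standard-time date in Galeth Territory, February 14, 2032, lies within the daylight-saving period (1 February – 9 October), so Galeth Territory is on daylight time, UTC−07:00.
06:15 UTC − 7h = 23:15 Galeth Territory (rolling into the previous day, 14 February 2032).

23:15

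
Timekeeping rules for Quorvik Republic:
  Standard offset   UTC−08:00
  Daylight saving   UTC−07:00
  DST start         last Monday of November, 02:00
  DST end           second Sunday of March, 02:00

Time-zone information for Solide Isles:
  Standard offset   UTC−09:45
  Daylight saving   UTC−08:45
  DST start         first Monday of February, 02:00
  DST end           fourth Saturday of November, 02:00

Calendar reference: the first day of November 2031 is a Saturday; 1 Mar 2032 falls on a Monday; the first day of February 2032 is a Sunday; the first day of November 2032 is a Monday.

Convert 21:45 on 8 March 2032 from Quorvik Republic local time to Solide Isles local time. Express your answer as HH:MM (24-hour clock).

1 November 2031 is a Saturday, so Mondays fall on 3, 10, 17, 24; the last is November 24.
1 March 2032 is a Monday, so the first Sunday is March 7 and the second is March 14.
Daylight saving runs 24 November 2031 – 14 March 2032; 8 March 2032 is inside that window, so Quorvik Republic is at UTC−07:00.
21:45 Quorvik Republic + 7h = 04:45 UTC (rolling into the next day, 9 March 2032).
1 February 2032 is a Sunday, so the first Monday is February 2.
1 November 2032 is a Monday, so the first Saturday is November 6 and the fourth is November 27.
At the standard offset (UTC−09:45), 04:45 UTC − 9h45m = 19:00 Solide Isles standard time (rolling into the previous day, 8 March 2032).
Daylight saving runs 2 February – 27 November; the standard-time date in Solide Isles, 8 March 2032, is inside that window, so Solide Isles is at UTC−08:45.
04:45 UTC − 8h45m = 20:00 Solide Isles (rolling into the previous day, 8 March 2032).

20:00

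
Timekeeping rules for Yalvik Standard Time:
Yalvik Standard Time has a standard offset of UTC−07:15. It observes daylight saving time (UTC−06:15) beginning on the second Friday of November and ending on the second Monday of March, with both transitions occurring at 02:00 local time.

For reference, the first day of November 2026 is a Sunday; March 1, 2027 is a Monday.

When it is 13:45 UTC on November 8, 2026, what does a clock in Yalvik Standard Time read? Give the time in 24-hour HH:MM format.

06:30

1 November 2026 is a Sunday, so the first Friday is November 6 and the second is November 13.
1 March 2027 is a Monday, so the first Monday is March 1 and the second is March 8.
At the standard offset (UTC−07:15), 13:45 UTC − 7h15m = 06:30 Yalvik Standard Time standard time.
The standard-time date in Yalvik Standard Time, November 8, 2026, does not fall between 13 November 2026 and 8 March 2027, so daylight saving is not in effect and Yalvik Standard Time is at UTC−07:15.
13:45 UTC − 7h15m = 06:30 local.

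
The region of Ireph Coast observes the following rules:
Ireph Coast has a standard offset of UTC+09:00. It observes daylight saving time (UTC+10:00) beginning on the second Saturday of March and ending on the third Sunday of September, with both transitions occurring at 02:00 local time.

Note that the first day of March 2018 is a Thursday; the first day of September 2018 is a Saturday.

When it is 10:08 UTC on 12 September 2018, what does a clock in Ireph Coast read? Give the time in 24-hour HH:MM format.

1 March 2018 is a Thursday, so the first Saturday is March 3 and the second is March 10.
1 September 2018 is a Saturday, so the first Sunday is September 2 and the third is September 16.
At the standard offset (UTC+09:00), 10:08 UTC + 9h = 19:08 Ireph Coast standard time.
The standard-time date in Ireph Coast, 12 September 2018, falls between 10 March and 16 September, so daylight saving is in effect and Ireph Coast is at UTC+10:00.
10:08 UTC + 10h = 20:08 local.

20:08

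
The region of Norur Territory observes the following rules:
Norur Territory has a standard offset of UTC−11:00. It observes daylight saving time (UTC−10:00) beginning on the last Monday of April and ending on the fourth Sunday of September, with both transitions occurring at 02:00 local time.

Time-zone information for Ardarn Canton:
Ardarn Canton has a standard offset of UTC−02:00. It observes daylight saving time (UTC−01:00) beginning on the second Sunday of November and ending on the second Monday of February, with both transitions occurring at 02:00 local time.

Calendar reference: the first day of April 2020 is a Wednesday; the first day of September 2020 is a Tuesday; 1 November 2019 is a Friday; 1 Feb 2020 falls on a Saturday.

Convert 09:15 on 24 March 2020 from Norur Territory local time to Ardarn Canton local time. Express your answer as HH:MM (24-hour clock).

1 April 2020 is a Wednesday, so Mondays fall on 6, 13, 20, 27; the last is April 27.
1 September 2020 is a Tuesday, so the first Sunday is September 6 and the fourth is September 27.
Daylight saving runs 27 April – 27 September; 24 March 2020 is outside that window, so Norur Territory is on standard time at UTC−11:00.
09:15 Norur Territory + 11h = 20:15 UTC.
1 November 2019 is a Friday, so the first Sunday is November 3 and the second is November 10.
1 February 2020 is a Saturday, so the first Monday is February 3 and the second is February 10.
At the standard offset (UTC−02:00), 20:15 UTC − 2h = 18:15 Ardarn Canton standard time.
The standard-time date in Ardarn Canton, 24 March 2020, is outside the daylight-saving period (10 November 2019 – 10 February 2020), so Ardarn Canton is on standard time, UTC−02:00.
20:15 UTC − 2h = 18:15 Ardarn Canton.

18:15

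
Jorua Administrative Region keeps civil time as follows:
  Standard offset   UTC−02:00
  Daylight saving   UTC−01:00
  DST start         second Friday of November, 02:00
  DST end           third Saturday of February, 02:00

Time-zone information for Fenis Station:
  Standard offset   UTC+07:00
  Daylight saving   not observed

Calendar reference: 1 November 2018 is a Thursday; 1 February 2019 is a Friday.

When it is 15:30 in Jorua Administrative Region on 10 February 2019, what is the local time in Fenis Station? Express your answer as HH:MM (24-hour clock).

1 November 2018 is a Thursday, so the first Friday is November 2 and the second is November 9.
1 February 2019 is a Friday, so the first Saturday is February 2 and the third is February 16.
10 February 2019 lies within the daylight-saving period (9 November 2018 – 16 February 2019), so Jorua Administrative Region is on daylight time, UTC−01:00.
15:30 Jorua Administrative Region + 1h = 16:30 UTC.
Fenis Station has no daylight saving, so its offset is UTC+07:00 year-round.
16:30 UTC + 7h = 23:30 Fenis Station.

23:30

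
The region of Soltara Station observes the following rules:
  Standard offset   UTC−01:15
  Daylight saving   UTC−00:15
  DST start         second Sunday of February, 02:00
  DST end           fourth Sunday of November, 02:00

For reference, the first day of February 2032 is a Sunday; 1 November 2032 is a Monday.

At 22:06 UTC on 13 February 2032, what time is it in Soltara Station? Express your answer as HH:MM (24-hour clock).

1 February 2032 is a Sunday, so the first Sunday is February 1 and the second is February 8.
1 November 2032 is a Monday, so the first Sunday is November 7 and the fourth is November 28.
At the standard offset (UTC−01:15), 22:06 UTC − 1h15m = 20:51 Soltara Station standard time.
The standard-time date in Soltara Station, 13 February 2032, falls between 8 February and 28 November, so daylight saving is in effect and Soltara Station is at UTC−00:15.
22:06 UTC − 0h15m = 21:51 local.

21:51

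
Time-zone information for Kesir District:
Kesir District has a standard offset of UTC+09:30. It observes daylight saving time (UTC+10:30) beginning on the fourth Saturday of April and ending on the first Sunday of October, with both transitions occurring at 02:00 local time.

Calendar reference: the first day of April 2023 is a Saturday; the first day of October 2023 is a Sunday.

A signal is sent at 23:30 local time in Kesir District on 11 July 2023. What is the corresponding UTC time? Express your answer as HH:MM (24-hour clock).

1 April 2023 is a Saturday, so the first Saturday is April 1 and the fourth is April 22.
1 October 2023 is a Sunday, so the first Sunday is October 1.
11 July 2023 falls between 22 April and 1 October, so daylight saving is in effect and Kesir District is at UTC+10:30.
23:30 local − 10h30m = 13:00 UTC.

13:00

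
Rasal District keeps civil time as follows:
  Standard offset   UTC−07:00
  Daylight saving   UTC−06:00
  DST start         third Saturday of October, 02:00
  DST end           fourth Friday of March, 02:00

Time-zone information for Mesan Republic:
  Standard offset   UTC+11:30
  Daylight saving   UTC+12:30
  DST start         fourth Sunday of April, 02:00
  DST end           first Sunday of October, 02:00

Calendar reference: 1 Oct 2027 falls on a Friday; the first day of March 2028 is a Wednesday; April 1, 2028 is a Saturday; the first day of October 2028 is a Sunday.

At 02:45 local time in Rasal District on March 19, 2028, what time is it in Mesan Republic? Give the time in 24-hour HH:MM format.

1 October 2027 is a Friday, so the first Saturday is October 2 and the third is October 16.
1 March 2028 is a Wednesday, so the first Friday is March 3 and the fourth is March 24.
March 19, 2028 lies within the daylight-saving period (16 October 2027 – 24 March 2028), so Rasal District is on daylight time, UTC−06:00.
02:45 Rasal District + 6h = 08:45 UTC.
1 April 2028 is a Saturday, so the first Sunday is April 2 and the fourth is April 23.
1 October 2028 is a Sunday, so the first Sunday is October 1.
At the standard offset (UTC+11:30), 08:45 UTC + 11h30m = 20:15 Mesan Republic standard time.
The standard-time date in Mesan Republic, March 19, 2028, does not fall between 23 April and 1 October, so daylight saving is not in effect and Mesan Republic is at UTC+11:30.
08:45 UTC + 11h30m = 20:15 Mesan Republic.

20:15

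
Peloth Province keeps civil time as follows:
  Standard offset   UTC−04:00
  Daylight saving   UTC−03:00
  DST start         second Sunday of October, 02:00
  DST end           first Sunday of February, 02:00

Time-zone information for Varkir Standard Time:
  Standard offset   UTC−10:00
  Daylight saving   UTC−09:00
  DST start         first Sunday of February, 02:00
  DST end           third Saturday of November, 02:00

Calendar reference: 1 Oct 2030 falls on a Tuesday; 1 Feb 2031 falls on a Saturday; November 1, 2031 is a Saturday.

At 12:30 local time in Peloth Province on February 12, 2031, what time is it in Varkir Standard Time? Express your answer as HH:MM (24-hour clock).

07:30

1 October 2030 is a Tuesday, so the first Sunday is October 6 and the second is October 13.
1 February 2031 is a Saturday, so the first Sunday is February 2.
February 12, 2031 does not fall between 13 October 2030 and 2 February 2031, so daylight saving is not in effect and Peloth Province is at UTC−04:00.
12:30 Peloth Province + 4h = 16:30 UTC.
1 February 2031 is a Saturday, so the first Sunday is February 2.
1 November 2031 is a Saturday, so the first Saturday is November 1 and the third is November 15.
At the standard offset (UTC−10:00), 16:30 UTC − 10h = 06:30 Varkir Standard Time standard time.
The standard-time date in Varkir Standard Time, February 12, 2031, falls between 2 February and 15 November, so daylight saving is in effect and Varkir Standard Time is at UTC−09:00.
16:30 UTC − 9h = 07:30 Varkir Standard Time.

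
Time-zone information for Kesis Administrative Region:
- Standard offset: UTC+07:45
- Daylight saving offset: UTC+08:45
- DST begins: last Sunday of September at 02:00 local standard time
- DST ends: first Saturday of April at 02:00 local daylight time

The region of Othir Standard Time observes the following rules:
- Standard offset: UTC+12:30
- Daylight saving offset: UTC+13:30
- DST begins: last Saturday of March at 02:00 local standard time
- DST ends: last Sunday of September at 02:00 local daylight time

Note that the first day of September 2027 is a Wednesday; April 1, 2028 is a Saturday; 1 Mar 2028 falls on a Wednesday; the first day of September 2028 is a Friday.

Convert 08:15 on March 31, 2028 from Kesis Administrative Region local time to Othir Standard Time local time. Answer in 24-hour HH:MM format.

13:00

1 September 2027 is a Wednesday, so Sundays fall on 5, 12, 19, 26; the last is September 26.
1 April 2028 is a Saturday, so the first Saturday is April 1.
March 31, 2028 falls between 26 September 2027 and 1 April 2028, so daylight saving is in effect and Kesis Administrative Region is at UTC+08:45.
08:15 Kesis Administrative Region − 8h45m = 23:30 UTC (rolling into the previous day, 30 March 2028).
1 March 2028 is a Wednesday, so Saturdays fall on 4, 11, 18, 25; the last is March 25.
1 September 2028 is a Friday, so Sundays fall on 3, 10, 17, 24; the last is September 24.
At the standard offset (UTC+12:30), 23:30 UTC + 12h30m = 12:00 Othir Standard Time standard time (rolling into the next day, 31 March 2028).
Daylight saving runs 25 March – 24 September; the standard-time date in Othir Standard Time, March 31, 2028, is inside that window, so Othir Standard Time is at UTC+13:30.
23:30 UTC + 13h30m = 13:00 Othir Standard Time (rolling into the next day, 31 March 2028).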